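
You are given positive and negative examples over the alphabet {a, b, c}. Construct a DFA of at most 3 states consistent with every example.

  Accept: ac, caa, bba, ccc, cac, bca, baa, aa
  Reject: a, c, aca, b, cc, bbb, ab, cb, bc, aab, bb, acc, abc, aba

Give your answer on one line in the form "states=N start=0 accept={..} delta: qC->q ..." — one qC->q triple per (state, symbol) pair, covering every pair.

states=3 start=0 accept={0} delta: 0a->1 0b->2 0c->2 1a->0 1b->2 1c->0 2a->1 2b->1 2c->1

State merging on the prefix tree: take the shortest (then alphabetical) example prefix whose next move is undefined and point that move at state 0, else 1, else 2, ...; a target is out if some Accept/Reject pair would then sit in one state with the same input left (inseparable). If every existing state is out, open a new one.
a: 0a undefined. 0a->0: no, ac/c meet in 0 with "c" left. Open state 1: 0a->1.
b: 0b undefined. 0b->0: no, bba/a meet in 1. 0b->1: no, ac/bc meet in 1 with "c" left. Open state 2: 0b->2.
c: 0c undefined. 0c->0: no, ccc/c meet in 0. 0c->1: no, ac/cc meet in 1 with "c" left. 0c->2: ok.
aa: 1a undefined. 1a->0: ok.
ab: 1b undefined. 1b->0: no, aa/ab meet in 0. 1b->1: no, ac/abc meet in 1 with "c" left. 1b->2: ok.
ac: 1c undefined. 1c->0: ok.
ba: 2a undefined. 2a->0: no, ac/aba meet in 0. 2a->1: ok.
bb: 2b undefined. 2b->0: no, ac/cb meet in 0. 2b->1: ok.
bc: 2c undefined. 2c->0: no, ac/cc meet in 0. 2c->1: ok.
All examples now run through 3 states with every (state, symbol) defined. Accept strings end in {0}, Reject strings end in {1,2}; accept={0}.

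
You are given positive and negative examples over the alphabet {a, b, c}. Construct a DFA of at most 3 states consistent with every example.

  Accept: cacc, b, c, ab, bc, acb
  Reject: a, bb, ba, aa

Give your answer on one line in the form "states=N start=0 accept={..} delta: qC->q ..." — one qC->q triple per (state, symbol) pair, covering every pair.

states=3 start=0 accept={1,2} delta: 0a->0 0b->1 0c->2 1a->0 1b->0 1c->1 2a->0 2b->1 2c->1

State merging on the prefix tree: take the shortest (then alphabetical) example prefix whose next move is undefined and point that move at state 0, else 1, else 2, ...; a target is out if some Accept/Reject pair would then sit in one state with the same input left (inseparable). If every existing state is out, open a new one.
a: 0a undefined. 0a->0: ok.
b: 0b undefined. 0b->0: no, b/a meet in 0. Open state 1: 0b->1.
c: 0c undefined. 0c->0: no, cacc/a meet in 0. 0c->1: no, acb/bb meet in 1 with "b" left. Open state 2: 0c->2.
ba: 1a undefined. 1a->0: ok.
bb: 1b undefined. 1b->0: ok.
bc: 1c undefined. 1c->0: no, bc/a meet in 0. 1c->1: ok.
ca: 2a undefined. 2a->0: ok.
acb: 2b undefined. 2b->0: no, acb/a meet in 0. 2b->1: ok.
cacc: 2c undefined. 2c->0: no, cacc/a meet in 0. 2c->1: ok.
All examples now run through 3 states with every (state, symbol) defined. Accept strings end in {1,2}, Reject strings end in {0}; accept={1,2}.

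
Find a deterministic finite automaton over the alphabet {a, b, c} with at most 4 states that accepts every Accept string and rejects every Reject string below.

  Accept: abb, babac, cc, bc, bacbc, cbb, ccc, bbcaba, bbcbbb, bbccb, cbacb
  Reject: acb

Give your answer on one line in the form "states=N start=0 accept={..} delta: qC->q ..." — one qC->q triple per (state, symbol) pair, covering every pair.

states=3 start=0 accept={0,1} delta: 0a->0 0b->0 0c->1 1a->0 1b->2 1c->0 2a->1 2b->0 2c->0

Grow the machine one transition at a time. Run the examples from 0; the earliest place one falls off (shortest prefix, ties alphabetical) gets sent to the lowest-numbered state that keeps every Accept/Reject pair distinguishable — a pair clashes when both reach the same state with identical unread suffix — and to a fresh state only if none does.
a: 0a undefined. 0a->0: ok.
b: 0b undefined. 0b->0: ok.
c: 0c undefined. 0c->0: no, abb/acb meet in 0. Open state 1: 0c->1.
cb: 1b undefined. 1b->0: no, abb/acb meet in 0. 1b->1: no, babac/acb meet in 1. Open state 2: 1b->2.
cc: 1c undefined. 1c->0: ok.
cba: 2a undefined. 2a->0: no, cbacb/acb meet in 2. 2a->1: ok.
cbb: 2b undefined. 2b->0: ok.
bbca: 1a undefined. 1a->0: ok.
bacbc: 2c undefined. 2c->0: ok.
All examples now run through 3 states with every (state, symbol) defined. Accept strings end in {0,1}, Reject strings end in {2}; accept={0,1}.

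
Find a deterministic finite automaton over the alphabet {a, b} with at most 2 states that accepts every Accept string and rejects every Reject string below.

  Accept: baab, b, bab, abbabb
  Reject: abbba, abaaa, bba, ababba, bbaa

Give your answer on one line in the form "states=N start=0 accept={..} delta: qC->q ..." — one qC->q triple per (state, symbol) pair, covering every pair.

Grow the machine one transition at a time. Run the examples from 0; the earliest place one falls off (shortest prefix, ties alphabetical) gets sent to the lowest-numbered state that keeps every Accept/Reject pair distinguishable — a pair clashes when both reach the same state with identical unread suffix — and to a fresh state only if none does.
a: 0a undefined. 0a->0: ok.
b: 0b undefined. 0b->0: no, baab/abbba meet in 0. Open state 1: 0b->1.
ba: 1a undefined. 1a->0: ok.
bb: 1b undefined. 1b->0: no, abbabb/abbba meet in 0. 1b->1: ok.
All examples now run through 2 states with every (state, symbol) defined. Accept strings end in {1}, Reject strings end in {0}; accept={1}.

states=2 start=0 accept={1} delta: 0a->0 0b->1 1a->0 1b->1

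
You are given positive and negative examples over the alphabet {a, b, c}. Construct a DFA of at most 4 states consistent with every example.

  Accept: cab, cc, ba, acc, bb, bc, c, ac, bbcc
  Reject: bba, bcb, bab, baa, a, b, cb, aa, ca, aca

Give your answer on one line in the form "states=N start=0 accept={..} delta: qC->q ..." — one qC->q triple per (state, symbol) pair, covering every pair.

Grow the machine one transition at a time. Run the examples from 0; the earliest place one falls off (shortest prefix, ties alphabetical) gets sent to the lowest-numbered state that keeps every Accept/Reject pair distinguishable — a pair clashes when both reach the same state with identical unread suffix — and to a fresh state only if none does.
a: 0a undefined. 0a->0: ok.
b: 0b undefined. 0b->0: no, ba/bba meet in 0. Open state 1: 0b->1.
c: 0c undefined. 0c->0: no, cab/b meet in 1. 0c->1: no, cab/bab meet in 1 with "ab" left. Open state 2: 0c->2.
ba: 1a undefined. 1a->0: no, ba/baa meet in 0. 1a->1: no, ba/baa meet in 1. 1a->2: ok.
bb: 1b undefined. 1b->0: no, bb/bba meet in 0. 1b->1: no, ba/bba meet in 2. 1b->2: ok.
bc: 1c undefined. 1c->0: no, bc/a meet in 0. 1c->1: no, ba/bcb meet in 2. 1c->2: ok.
ca: 2a undefined. 2a->0: no, cab/b meet in 1. 2a->1: ok.
cb: 2b undefined. 2b->0: ok.
cc: 2c undefined. 2c->0: no, cc/bcb meet in 0. 2c->1: no, cc/bba meet in 1. 2c->2: ok.
All examples now run through 3 states with every (state, symbol) defined. Accept strings end in {2}, Reject strings end in {0,1}; accept={2}.

states=3 start=0 accept={2} delta: 0a->0 0b->1 0c->2 1a->2 1b->2 1c->2 2a->1 2b->0 2c->2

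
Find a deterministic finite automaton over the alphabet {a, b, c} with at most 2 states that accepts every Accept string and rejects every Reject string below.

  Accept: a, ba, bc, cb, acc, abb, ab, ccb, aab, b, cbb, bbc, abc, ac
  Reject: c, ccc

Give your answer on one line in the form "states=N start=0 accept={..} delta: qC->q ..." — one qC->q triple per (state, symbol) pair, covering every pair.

states=2 start=0 accept={1} delta: 0a->1 0b->1 0c->0 1a->1 1b->1 1c->1

Grow the machine one transition at a time. Run the examples from 0; the earliest place one falls off (shortest prefix, ties alphabetical) gets sent to the lowest-numbered state that keeps every Accept/Reject pair distinguishable — a pair clashes when both reach the same state with identical unread suffix — and to a fresh state only if none does.
a: 0a undefined. 0a->0: no, ac/c meet in 0 with "c" left. Open state 1: 0a->1.
b: 0b undefined. 0b->0: no, bc/c meet in 0 with "c" left. 0b->1: ok.
c: 0c undefined. 0c->0: ok.
aa: 1a undefined. 1a->0: no, ba/c meet in 0. 1a->1: ok.
ab: 1b undefined. 1b->0: no, ab/c meet in 0. 1b->1: ok.
ac: 1c undefined. 1c->0: no, bc/c meet in 0. 1c->1: ok.
All examples now run through 2 states with every (state, symbol) defined. Accept strings end in {1}, Reject strings end in {0}; accept={1}.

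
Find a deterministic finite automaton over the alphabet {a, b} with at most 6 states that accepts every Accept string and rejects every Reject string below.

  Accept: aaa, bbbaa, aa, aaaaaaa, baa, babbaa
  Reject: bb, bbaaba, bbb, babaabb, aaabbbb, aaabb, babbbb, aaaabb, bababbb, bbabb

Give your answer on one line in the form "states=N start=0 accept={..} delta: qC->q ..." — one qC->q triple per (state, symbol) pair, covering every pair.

states=5 start=0 accept={0,3} delta: 0a->0 0b->1 1a->0 1b->2 2a->3 2b->1 3a->3 3b->4 4a->1 4b->1

Grow the machine one transition at a time. Run the examples from 0; the earliest place one falls off (shortest prefix, ties alphabetical) gets sent to the lowest-numbered state that keeps every Accept/Reject pair distinguishable — a pair clashes when both reach the same state with identical unread suffix — and to a fresh state only if none does.
a: 0a undefined. 0a->0: ok.
b: 0b undefined. 0b->0: no, aaa/bb meet in 0. Open state 1: 0b->1.
ba: 1a undefined. 1a->0: ok.
bb: 1b undefined. 1b->0: no, aaa/bb meet in 0. 1b->1: no, aaa/bbaaba meet in 0. Open state 2: 1b->2.
bba: 2a undefined. 2a->0: no, aaa/bbaaba meet in 0. 2a->1: no, aaa/bbaaba meet in 0. 2a->2: no, babbaa/bb meet in 2. Open state 3: 2a->3.
bbb: 2b undefined. 2b->0: no, aaa/bbb meet in 0. 2b->1: ok.
bbaa: 3a undefined. 3a->0: no, aaa/bbaaba meet in 0. 3a->1: no, babbaa/bbb meet in 1. 3a->2: no, aaa/bbaaba meet in 0. 3a->3: ok.
bbab: 3b undefined. 3b->0: no, aaa/bbaaba meet in 0. 3b->1: no, aaa/bbaaba meet in 0. 3b->2: no, babbaa/bbaaba meet in 3. 3b->3: no, babbaa/bbaaba meet in 3. Open state 4: 3b->4.
bbabb: 4b undefined. 4b->0: no, aaa/bbabb meet in 0. 4b->1: ok.
bbaaba: 4a undefined. 4a->0: no, aaa/bbaaba meet in 0. 4a->1: ok.
All examples now run through 5 states with every (state, symbol) defined. Accept strings end in {0,3}, Reject strings end in {1,2}; accept={0,3}.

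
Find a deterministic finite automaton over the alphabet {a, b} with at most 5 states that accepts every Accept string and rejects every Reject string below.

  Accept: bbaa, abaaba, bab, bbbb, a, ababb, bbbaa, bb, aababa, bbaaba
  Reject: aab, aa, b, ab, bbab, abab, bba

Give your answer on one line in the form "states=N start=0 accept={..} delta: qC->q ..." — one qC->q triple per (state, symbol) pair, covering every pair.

Grow the machine one transition at a time. Run the examples from 0; the earliest place one falls off (shortest prefix, ties alphabetical) gets sent to the lowest-numbered state that keeps every Accept/Reject pair distinguishable — a pair clashes when both reach the same state with identical unread suffix — and to a fresh state only if none does.
a: 0a undefined. 0a->0: no, bab/abab meet in 0 with "bab" left. Open state 1: 0a->1.
b: 0b undefined. 0b->0: no, bbaa/aa meet in 1 with "a" left. 0b->1: no, bab/aab meet in 1 with "ab" left. Open state 2: 0b->2.
aa: 1a undefined. 1a->0: ok.
ab: 1b undefined. 1b->0: no, ababb/aab meet in 2. 1b->1: no, abaaba/aa meet in 0. 1b->2: no, bab/abab meet in 2 with "ab" left. Open state 3: 1b->3.
ba: 2a undefined. 2a->0: no, bab/aab meet in 2. 2a->1: no, bab/ab meet in 3. 2a->2: no, aababa/bba meet in 2 with "ba" left. 2a->3: ok.
bb: 2b undefined. 2b->0: no, bbaa/aa meet in 0. 2b->1: ok.
aba: 3a undefined. 3a->0: no, abaaba/aa meet in 0. 3a->1: no, abaaba/ab meet in 3. 3a->2: no, bbaa/abab meet in 1. 3a->3: no, bab/abab meet in 3 with "b" left. Open state 4: 3a->4.
bab: 3b undefined. 3b->0: no, bab/aa meet in 0. 3b->1: no, aababa/aa meet in 0. 3b->2: no, bab/aab meet in 2. 3b->3: no, bab/ab meet in 3. 3b->4: ok.
abaa: 4a undefined. 4a->0: no, abaaba/ab meet in 3. 4a->1: ok.
abab: 4b undefined. 4b->0: no, ababb/aab meet in 2. 4b->1: no, bbaa/abab meet in 1. 4b->2: ok.
All examples now run through 5 states with every (state, symbol) defined. Accept strings end in {1,4}, Reject strings end in {0,2,3}; accept={1,4}.

states=5 start=0 accept={1,4} delta: 0a->1 0b->2 1a->0 1b->3 2a->3 2b->1 3a->4 3b->4 4a->1 4b->2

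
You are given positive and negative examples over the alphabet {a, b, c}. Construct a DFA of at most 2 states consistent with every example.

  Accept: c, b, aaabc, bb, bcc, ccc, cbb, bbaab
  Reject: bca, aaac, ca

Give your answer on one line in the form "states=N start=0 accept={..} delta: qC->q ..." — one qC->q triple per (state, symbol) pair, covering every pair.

State merging on the prefix tree: take the shortest (then alphabetical) example prefix whose next move is undefined and point that move at state 0, else 1, else 2, ...; a target is out if some Accept/Reject pair would then sit in one state with the same input left (inseparable). If every existing state is out, open a new one.
a: 0a undefined. 0a->0: no, c/aaac meet in 0 with "c" left. Open state 1: 0a->1.
b: 0b undefined. 0b->0: ok.
c: 0c undefined. 0c->0: ok.
aa: 1a undefined. 1a->0: ok.
aaab: 1b undefined. 1b->0: ok.
aaac: 1c undefined. 1c->0: no, c/aaac meet in 0. 1c->1: ok.
All examples now run through 2 states with every (state, symbol) defined. Accept strings end in {0}, Reject strings end in {1}; accept={0}.

states=2 start=0 accept={0} delta: 0a->1 0b->0 0c->0 1a->0 1b->0 1c->1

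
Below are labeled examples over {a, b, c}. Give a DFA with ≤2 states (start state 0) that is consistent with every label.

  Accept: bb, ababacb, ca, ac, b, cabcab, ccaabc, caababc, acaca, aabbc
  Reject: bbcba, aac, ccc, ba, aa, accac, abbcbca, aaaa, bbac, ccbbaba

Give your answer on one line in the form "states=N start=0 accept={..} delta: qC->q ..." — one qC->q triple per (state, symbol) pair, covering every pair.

states=2 start=0 accept={1} delta: 0a->1 0b->1 0c->0 1a->0 1b->1 1c->1

Fold the examples into a partial DFA from state 0: repeatedly fix the first undefined (state, symbol) met by the shortest-then-alphabetical prefix, trying targets in increasing order and rejecting any under which an Accept and a Reject string meet in one state with the same remainder; add a state when all current targets are rejected. Accepting states are where Accept strings end.
a: 0a undefined. 0a->0: no, ac/aac meet in 0 with "c" left. Open state 1: 0a->1.
b: 0b undefined. 0b->0: no, ac/bbac meet in 1 with "c" left. 0b->1: ok.
c: 0c undefined. 0c->0: ok.
aa: 1a undefined. 1a->0: ok.
ab: 1b undefined. 1b->0: no, bb/bbcba meet in 0. 1b->1: ok.
ac: 1c undefined. 1c->0: no, bb/abbcbca meet in 1. 1c->1: ok.
All examples now run through 2 states with every (state, symbol) defined. Accept strings end in {1}, Reject strings end in {0}; accept={1}.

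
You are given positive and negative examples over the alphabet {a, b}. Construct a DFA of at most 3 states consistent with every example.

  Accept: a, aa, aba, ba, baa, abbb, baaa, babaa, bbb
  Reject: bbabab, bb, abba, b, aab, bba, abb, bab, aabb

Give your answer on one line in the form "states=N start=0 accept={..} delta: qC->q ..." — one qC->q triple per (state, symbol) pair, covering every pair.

Fold the examples into a partial DFA from state 0: repeatedly fix the first undefined (state, symbol) met by the shortest-then-alphabetical prefix, trying targets in increasing order and rejecting any under which an Accept and a Reject string meet in one state with the same remainder; add a state when all current targets are rejected. Accepting states are where Accept strings end.
a: 0a undefined. 0a->0: ok.
b: 0b undefined. 0b->0: no, a/bbabab meet in 0. Open state 1: 0b->1.
ba: 1a undefined. 1a->0: ok.
bb: 1b undefined. 1b->0: no, a/bb meet in 0. 1b->1: no, a/abba meet in 0. Open state 2: 1b->2.
bba: 2a undefined. 2a->0: no, a/abba meet in 0. 2a->1: ok.
bbb: 2b undefined. 2b->0: ok.
All examples now run through 3 states with every (state, symbol) defined. Accept strings end in {0}, Reject strings end in {1,2}; accept={0}.

states=3 start=0 accept={0} delta: 0a->0 0b->1 1a->0 1b->2 2a->1 2b->0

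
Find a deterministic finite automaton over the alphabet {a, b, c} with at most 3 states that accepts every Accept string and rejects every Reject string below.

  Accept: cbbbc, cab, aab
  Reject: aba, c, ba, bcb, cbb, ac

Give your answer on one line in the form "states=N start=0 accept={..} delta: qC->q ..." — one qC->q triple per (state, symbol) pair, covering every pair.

states=2 start=0 accept={1} delta: 0a->0 0b->1 0c->0 1a->0 1b->0 1c->1

Fold the examples into a partial DFA from state 0: repeatedly fix the first undefined (state, symbol) met by the shortest-then-alphabetical prefix, trying targets in increasing order and rejecting any under which an Accept and a Reject string meet in one state with the same remainder; add a state when all current targets are rejected. Accepting states are where Accept strings end.
a: 0a undefined. 0a->0: ok.
b: 0b undefined. 0b->0: no, aab/aba meet in 0. Open state 1: 0b->1.
c: 0c undefined. 0c->0: ok.
ba: 1a undefined. 1a->0: ok.
bc: 1c undefined. 1c->0: no, cab/bcb meet in 1. 1c->1: ok.
bcb: 1b undefined. 1b->0: ok.
All examples now run through 2 states with every (state, symbol) defined. Accept strings end in {1}, Reject strings end in {0}; accept={1}.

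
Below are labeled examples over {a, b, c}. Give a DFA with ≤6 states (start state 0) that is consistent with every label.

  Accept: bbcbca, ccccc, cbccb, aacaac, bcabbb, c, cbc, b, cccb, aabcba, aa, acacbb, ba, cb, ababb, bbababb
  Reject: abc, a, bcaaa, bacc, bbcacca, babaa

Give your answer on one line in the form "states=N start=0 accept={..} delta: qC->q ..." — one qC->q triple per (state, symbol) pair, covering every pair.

Grow the machine one transition at a time. Run the examples from 0; the earliest place one falls off (shortest prefix, ties alphabetical) gets sent to the lowest-numbered state that keeps every Accept/Reject pair distinguishable — a pair clashes when both reach the same state with identical unread suffix — and to a fresh state only if none does.
a: 0a undefined. 0a->0: no, aa/a meet in 0. Open state 1: 0a->1.
b: 0b undefined. 0b->0: no, ba/a meet in 1. 0b->1: no, b/a meet in 1. Open state 2: 0b->2.
c: 0c undefined. 0c->0: ok.
aa: 1a undefined. 1a->0: ok.
ab: 1b undefined. 1b->0: no, ccccc/abc meet in 0. 1b->1: ok.
ac: 1c undefined. 1c->0: no, ccccc/abc meet in 0. 1c->1: ok.
ba: 2a undefined. 2a->0: no, ccccc/bacc meet in 0. 2a->1: no, ba/abc meet in 1. 2a->2: ok.
bb: 2b undefined. 2b->0: no, ccccc/bbcacca meet in 0. 2b->1: no, acacbb/abc meet in 1. 2b->2: no, b/babaa meet in 2. Open state 3: 2b->3.
bc: 2c undefined. 2c->0: no, ccccc/bacc meet in 0. 2c->1: no, ccccc/bcaaa meet in 0. 2c->2: no, cbc/bcaaa meet in 2. 2c->3: ok.
bba: 3a undefined. 3a->0: no, ccccc/bcaaa meet in 0. 3a->1: no, ccccc/babaa meet in 0. 3a->2: no, b/bcaaa meet in 2. 3a->3: no, cbc/bcaaa meet in 3. Open state 4: 3a->4.
bbc: 3c undefined. 3c->0: no, ccccc/bacc meet in 0. 3c->1: no, cbccb/abc meet in 1. 3c->2: no, bbcbca/bacc meet in 2. 3c->3: no, cbc/bacc meet in 3. 3c->4: ok.
bbab: 4b undefined. 4b->0: no, bbcbca/abc meet in 1. 4b->1: no, cbccb/abc meet in 1. 4b->2: no, bbcbca/bacc meet in 4. 4b->3: no, bbcbca/babaa meet in 4 with "a" left. 4b->4: no, cbccb/bacc meet in 4. Open state 5: 4b->5.
bbca: 4a undefined. 4a->0: no, ccccc/babaa meet in 0. 4a->1: no, ccccc/bcaaa meet in 0. 4a->2: no, b/bcaaa meet in 2. 4a->3: no, cbc/babaa meet in 3. 4a->4: ok.
aabcb: 3b undefined. 3b->0: no, aabcba/abc meet in 1. 3b->1: ok.
bbaba: 5a undefined. 5a->0: ok.
bbcac: 4c undefined. 4c->0: ok.
bbcbc: 5c undefined. 5c->0: no, bbcbca/abc meet in 1. 5c->1: ok.
bcabb: 5b undefined. 5b->0: ok.
All examples now run through 6 states with every (state, symbol) defined. Accept strings end in {0,2,3,5}, Reject strings end in {1,4}; accept={0,2,3,5}.

states=6 start=0 accept={0,2,3,5} delta: 0a->1 0b->2 0c->0 1a->0 1b->1 1c->1 2a->2 2b->3 2c->3 3a->4 3b->1 3c->4 4a->4 4b->5 4c->0 5a->0 5b->0 5c->1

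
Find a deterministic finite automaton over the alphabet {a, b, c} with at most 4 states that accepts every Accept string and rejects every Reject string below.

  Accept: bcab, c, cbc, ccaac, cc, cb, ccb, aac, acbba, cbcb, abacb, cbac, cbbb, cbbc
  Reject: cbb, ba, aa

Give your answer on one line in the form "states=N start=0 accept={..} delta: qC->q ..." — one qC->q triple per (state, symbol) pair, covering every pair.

states=4 start=0 accept={1,2} delta: 0a->0 0b->0 0c->1 1a->1 1b->2 1c->1 2a->0 2b->3 2c->1 3a->1 3b->1 3c->1

State merging on the prefix tree: take the shortest (then alphabetical) example prefix whose next move is undefined and point that move at state 0, else 1, else 2, ...; a target is out if some Accept/Reject pair would then sit in one state with the same input left (inseparable). If every existing state is out, open a new one.
a: 0a undefined. 0a->0: ok.
b: 0b undefined. 0b->0: ok.
c: 0c undefined. 0c->0: no, bcab/cbb meet in 0. Open state 1: 0c->1.
cb: 1b undefined. 1b->0: no, cb/cbb meet in 0. 1b->1: no, c/cbb meet in 1. Open state 2: 1b->2.
cc: 1c undefined. 1c->0: no, cc/ba meet in 0. 1c->1: ok.
bca: 1a undefined. 1a->0: no, bcab/ba meet in 0. 1a->1: ok.
cba: 2a undefined. 2a->0: ok.
cbb: 2b undefined. 2b->0: no, acbba/cbb meet in 0. 2b->1: no, c/cbb meet in 1. 2b->2: no, bcab/cbb meet in 2. Open state 3: 2b->3.
cbc: 2c undefined. 2c->0: no, cbc/ba meet in 0. 2c->1: ok.
cbbb: 3b undefined. 3b->0: no, cbbb/ba meet in 0. 3b->1: ok.
cbbc: 3c undefined. 3c->0: no, cbbc/ba meet in 0. 3c->1: ok.
acbba: 3a undefined. 3a->0: no, acbba/ba meet in 0. 3a->1: ok.
All examples now run through 4 states with every (state, symbol) defined. Accept strings end in {1,2}, Reject strings end in {0,3}; accept={1,2}.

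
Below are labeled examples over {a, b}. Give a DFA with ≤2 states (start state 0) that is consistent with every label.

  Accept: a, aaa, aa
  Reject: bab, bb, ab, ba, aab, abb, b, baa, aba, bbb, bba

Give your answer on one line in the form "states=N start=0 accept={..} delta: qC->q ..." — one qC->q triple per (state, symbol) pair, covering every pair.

State merging on the prefix tree: take the shortest (then alphabetical) example prefix whose next move is undefined and point that move at state 0, else 1, else 2, ...; a target is out if some Accept/Reject pair would then sit in one state with the same input left (inseparable). If every existing state is out, open a new one.
a: 0a undefined. 0a->0: ok.
b: 0b undefined. 0b->0: no, a/bab meet in 0. Open state 1: 0b->1.
ba: 1a undefined. 1a->0: no, a/ba meet in 0. 1a->1: ok.
bb: 1b undefined. 1b->0: no, a/bab meet in 0. 1b->1: ok.
All examples now run through 2 states with every (state, symbol) defined. Accept strings end in {0}, Reject strings end in {1}; accept={0}.

states=2 start=0 accept={0} delta: 0a->0 0b->1 1a->1 1b->1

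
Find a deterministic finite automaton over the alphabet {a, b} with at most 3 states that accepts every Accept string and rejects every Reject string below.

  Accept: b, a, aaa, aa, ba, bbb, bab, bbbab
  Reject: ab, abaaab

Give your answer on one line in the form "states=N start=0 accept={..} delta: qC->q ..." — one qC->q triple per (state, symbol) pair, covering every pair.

states=3 start=0 accept={0,1} delta: 0a->1 0b->1 1a->0 1b->2 2a->1 2b->1

Grow the machine one transition at a time. Run the examples from 0; the earliest place one falls off (shortest prefix, ties alphabetical) gets sent to the lowest-numbered state that keeps every Accept/Reject pair distinguishable — a pair clashes when both reach the same state with identical unread suffix — and to a fresh state only if none does.
a: 0a undefined. 0a->0: no, b/ab meet in 0 with "b" left. Open state 1: 0a->1.
b: 0b undefined. 0b->0: no, bab/ab meet in 1 with "b" left. 0b->1: ok.
aa: 1a undefined. 1a->0: ok.
ab: 1b undefined. 1b->0: no, aa/ab meet in 0. 1b->1: no, b/ab meet in 1. Open state 2: 1b->2.
aba: 2a undefined. 2a->0: no, b/abaaab meet in 1. 2a->1: ok.
bbb: 2b undefined. 2b->0: no, bbbab/ab meet in 2. 2b->1: ok.
All examples now run through 3 states with every (state, symbol) defined. Accept strings end in {0,1}, Reject strings end in {2}; accept={0,1}.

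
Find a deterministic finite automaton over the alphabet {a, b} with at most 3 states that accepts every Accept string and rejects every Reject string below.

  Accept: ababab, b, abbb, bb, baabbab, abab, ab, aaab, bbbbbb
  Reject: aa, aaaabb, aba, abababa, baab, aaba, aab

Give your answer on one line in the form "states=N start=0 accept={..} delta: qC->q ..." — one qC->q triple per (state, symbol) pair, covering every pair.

states=3 start=0 accept={0} delta: 0a->1 0b->0 1a->2 1b->0 2a->1 2b->2

State merging on the prefix tree: take the shortest (then alphabetical) example prefix whose next move is undefined and point that move at state 0, else 1, else 2, ...; a target is out if some Accept/Reject pair would then sit in one state with the same input left (inseparable). If every existing state is out, open a new one.
a: 0a undefined. 0a->0: no, b/aab meet in 0 with "b" left. Open state 1: 0a->1.
b: 0b undefined. 0b->0: ok.
aa: 1a undefined. 1a->0: no, b/aa meet in 0. 1a->1: no, ab/baab meet in 1 with "b" left. Open state 2: 1a->2.
ab: 1b undefined. 1b->0: ok.
aaa: 2a undefined. 2a->0: no, ababab/aaaabb meet in 0. 2a->1: ok.
aab: 2b undefined. 2b->0: no, ababab/aaaabb meet in 0. 2b->1: no, ababab/aaaabb meet in 0. 2b->2: ok.
All examples now run through 3 states with every (state, symbol) defined. Accept strings end in {0}, Reject strings end in {1,2}; accept={0}.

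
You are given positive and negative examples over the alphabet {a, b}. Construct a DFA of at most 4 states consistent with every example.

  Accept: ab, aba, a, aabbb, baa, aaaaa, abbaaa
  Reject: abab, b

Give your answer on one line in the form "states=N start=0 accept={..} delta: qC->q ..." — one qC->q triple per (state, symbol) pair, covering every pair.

State merging on the prefix tree: take the shortest (then alphabetical) example prefix whose next move is undefined and point that move at state 0, else 1, else 2, ...; a target is out if some Accept/Reject pair would then sit in one state with the same input left (inseparable). If every existing state is out, open a new one.
a: 0a undefined. 0a->0: no, ab/b meet in 0 with "b" left. Open state 1: 0a->1.
b: 0b undefined. 0b->0: ok.
aa: 1a undefined. 1a->0: no, aabbb/b meet in 0. 1a->1: ok.
ab: 1b undefined. 1b->0: no, ab/abab meet in 0. 1b->1: no, ab/abab meet in 1. Open state 2: 1b->2.
aba: 2a undefined. 2a->0: no, aba/abab meet in 0. 2a->1: no, ab/abab meet in 2. 2a->2: ok.
abb: 2b undefined. 2b->0: no, aabbb/abab meet in 0. 2b->1: no, a/abab meet in 1. 2b->2: no, ab/abab meet in 2. Open state 3: 2b->3.
abba: 3a undefined. 3a->0: ok.
aabbb: 3b undefined. 3b->0: no, aabbb/b meet in 0. 3b->1: ok.
All examples now run through 4 states with every (state, symbol) defined. Accept strings end in {1,2}, Reject strings end in {0,3}; accept={1,2}.

states=4 start=0 accept={1,2} delta: 0a->1 0b->0 1a->1 1b->2 2a->2 2b->3 3a->0 3b->1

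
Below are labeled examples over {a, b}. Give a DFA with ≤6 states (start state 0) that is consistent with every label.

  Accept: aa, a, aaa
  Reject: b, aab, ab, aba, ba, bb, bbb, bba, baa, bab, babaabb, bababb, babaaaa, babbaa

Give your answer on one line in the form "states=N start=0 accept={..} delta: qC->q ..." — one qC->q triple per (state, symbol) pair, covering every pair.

Fold the examples into a partial DFA from state 0: repeatedly fix the first undefined (state, symbol) met by the shortest-then-alphabetical prefix, trying targets in increasing order and rejecting any under which an Accept and a Reject string meet in one state with the same remainder; add a state when all current targets are rejected. Accepting states are where Accept strings end.
a: 0a undefined. 0a->0: ok.
b: 0b undefined. 0b->0: no, aa/b meet in 0. Open state 1: 0b->1.
ba: 1a undefined. 1a->0: no, aa/aba meet in 0. 1a->1: ok.
bb: 1b undefined. 1b->0: no, aa/bb meet in 0. 1b->1: ok.
All examples now run through 2 states with every (state, symbol) defined. Accept strings end in {0}, Reject strings end in {1}; accept={0}.

states=2 start=0 accept={0} delta: 0a->0 0b->1 1a->1 1b->1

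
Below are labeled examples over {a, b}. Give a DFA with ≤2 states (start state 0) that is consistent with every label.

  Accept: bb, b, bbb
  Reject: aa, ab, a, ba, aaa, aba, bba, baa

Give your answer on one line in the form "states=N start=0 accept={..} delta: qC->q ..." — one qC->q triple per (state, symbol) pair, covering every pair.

Fold the examples into a partial DFA from state 0: repeatedly fix the first undefined (state, symbol) met by the shortest-then-alphabetical prefix, trying targets in increasing order and rejecting any under which an Accept and a Reject string meet in one state with the same remainder; add a state when all current targets are rejected. Accepting states are where Accept strings end.
a: 0a undefined. 0a->0: no, b/ab meet in 0 with "b" left. Open state 1: 0a->1.
b: 0b undefined. 0b->0: ok.
aa: 1a undefined. 1a->0: no, bb/aa meet in 0. 1a->1: ok.
ab: 1b undefined. 1b->0: no, bb/ab meet in 0. 1b->1: ok.
All examples now run through 2 states with every (state, symbol) defined. Accept strings end in {0}, Reject strings end in {1}; accept={0}.

states=2 start=0 accept={0} delta: 0a->1 0b->0 1a->1 1b->1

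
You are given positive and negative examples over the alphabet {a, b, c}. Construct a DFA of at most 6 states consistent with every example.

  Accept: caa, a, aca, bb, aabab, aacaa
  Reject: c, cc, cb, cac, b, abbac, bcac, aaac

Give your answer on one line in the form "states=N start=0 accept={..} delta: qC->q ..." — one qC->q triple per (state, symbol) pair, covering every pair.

State merging on the prefix tree: take the shortest (then alphabetical) example prefix whose next move is undefined and point that move at state 0, else 1, else 2, ...; a target is out if some Accept/Reject pair would then sit in one state with the same input left (inseparable). If every existing state is out, open a new one.
a: 0a undefined. 0a->0: ok.
b: 0b undefined. 0b->0: no, a/b meet in 0. Open state 1: 0b->1.
c: 0c undefined. 0c->0: no, caa/c meet in 0. 0c->1: no, bb/cb meet in 1 with "b" left. Open state 2: 0c->2.
bb: 1b undefined. 1b->0: ok.
bc: 1c undefined. 1c->0: ok.
ca: 2a undefined. 2a->0: ok.
cb: 2b undefined. 2b->0: no, caa/cb meet in 0. 2b->1: ok.
cc: 2c undefined. 2c->0: no, caa/cc meet in 0. 2c->1: ok.
aaba: 1a undefined. 1a->0: no, aabab/cc meet in 1. 1a->1: ok.
All examples now run through 3 states with every (state, symbol) defined. Accept strings end in {0}, Reject strings end in {1,2}; accept={0}.

states=3 start=0 accept={0} delta: 0a->0 0b->1 0c->2 1a->1 1b->0 1c->0 2a->0 2b->1 2c->1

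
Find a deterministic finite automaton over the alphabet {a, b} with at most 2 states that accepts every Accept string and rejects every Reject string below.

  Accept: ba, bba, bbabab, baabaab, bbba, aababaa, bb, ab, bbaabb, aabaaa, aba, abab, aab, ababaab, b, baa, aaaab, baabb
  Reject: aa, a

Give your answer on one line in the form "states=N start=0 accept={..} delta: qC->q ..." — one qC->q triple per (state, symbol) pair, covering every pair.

Grow the machine one transition at a time. Run the examples from 0; the earliest place one falls off (shortest prefix, ties alphabetical) gets sent to the lowest-numbered state that keeps every Accept/Reject pair distinguishable — a pair clashes when both reach the same state with identical unread suffix — and to a fresh state only if none does.
a: 0a undefined. 0a->0: ok.
b: 0b undefined. 0b->0: no, ba/aa meet in 0. Open state 1: 0b->1.
ba: 1a undefined. 1a->0: no, ba/aa meet in 0. 1a->1: ok.
bb: 1b undefined. 1b->0: no, bba/aa meet in 0. 1b->1: ok.
All examples now run through 2 states with every (state, symbol) defined. Accept strings end in {1}, Reject strings end in {0}; accept={1}.

states=2 start=0 accept={1} delta: 0a->0 0b->1 1a->1 1b->1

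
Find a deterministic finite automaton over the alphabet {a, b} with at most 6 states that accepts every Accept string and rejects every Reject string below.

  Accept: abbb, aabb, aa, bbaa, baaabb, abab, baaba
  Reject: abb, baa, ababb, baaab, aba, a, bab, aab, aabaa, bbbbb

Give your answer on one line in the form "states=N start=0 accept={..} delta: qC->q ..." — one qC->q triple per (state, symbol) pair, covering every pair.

State merging on the prefix tree: take the shortest (then alphabetical) example prefix whose next move is undefined and point that move at state 0, else 1, else 2, ...; a target is out if some Accept/Reject pair would then sit in one state with the same input left (inseparable). If every existing state is out, open a new one.
a: 0a undefined. 0a->0: no, aabb/abb meet in 0 with "bb" left. Open state 1: 0a->1.
b: 0b undefined. 0b->0: no, aa/baa meet in 1 with "a" left. 0b->1: ok.
aa: 1a undefined. 1a->0: no, baaba/aba meet in 1 with "ba" left. 1a->1: no, aabb/abb meet in 1 with "bb" left. Open state 2: 1a->2.
ab: 1b undefined. 1b->0: ok.
aab: 2b undefined. 2b->0: no, abbb/bab meet in 0. 2b->1: ok.
baa: 2a undefined. 2a->0: no, abbb/baa meet in 0. 2a->1: no, baaba/abb meet in 1. 2a->2: no, aa/baa meet in 2. Open state 3: 2a->3.
baaa: 3a undefined. 3a->0: ok.
baab: 3b undefined. 3b->0: no, baaba/abb meet in 1. 3b->1: ok.
All examples now run through 4 states with every (state, symbol) defined. Accept strings end in {0,2}, Reject strings end in {1,3}; accept={0,2}.

states=4 start=0 accept={0,2} delta: 0a->1 0b->1 1a->2 1b->0 2a->3 2b->1 3a->0 3b->1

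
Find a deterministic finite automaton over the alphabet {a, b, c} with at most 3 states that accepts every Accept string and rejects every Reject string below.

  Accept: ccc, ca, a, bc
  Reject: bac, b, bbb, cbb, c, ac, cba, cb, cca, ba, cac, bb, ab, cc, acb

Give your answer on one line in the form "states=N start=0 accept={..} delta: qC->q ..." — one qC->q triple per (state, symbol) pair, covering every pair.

Fold the examples into a partial DFA from state 0: repeatedly fix the first undefined (state, symbol) met by the shortest-then-alphabetical prefix, trying targets in increasing order and rejecting any under which an Accept and a Reject string meet in one state with the same remainder; add a state when all current targets are rejected. Accepting states are where Accept strings end.
a: 0a undefined. 0a->0: ok.
b: 0b undefined. 0b->0: no, a/b meet in 0. Open state 1: 0b->1.
c: 0c undefined. 0c->0: no, ccc/c meet in 0. 0c->1: no, ca/ba meet in 1 with "a" left. Open state 2: 0c->2.
ba: 1a undefined. 1a->0: no, a/ba meet in 0. 1a->1: no, bc/bac meet in 1 with "c" left. 1a->2: ok.
bb: 1b undefined. 1b->0: no, a/bb meet in 0. 1b->1: ok.
bc: 1c undefined. 1c->0: ok.
ca: 2a undefined. 2a->0: ok.
cb: 2b undefined. 2b->0: no, ca/cba meet in 0. 2b->1: ok.
cc: 2c undefined. 2c->0: no, ccc/c meet in 2. 2c->1: ok.
All examples now run through 3 states with every (state, symbol) defined. Accept strings end in {0}, Reject strings end in {1,2}; accept={0}.

states=3 start=0 accept={0} delta: 0a->0 0b->1 0c->2 1a->2 1b->1 1c->0 2a->0 2b->1 2c->1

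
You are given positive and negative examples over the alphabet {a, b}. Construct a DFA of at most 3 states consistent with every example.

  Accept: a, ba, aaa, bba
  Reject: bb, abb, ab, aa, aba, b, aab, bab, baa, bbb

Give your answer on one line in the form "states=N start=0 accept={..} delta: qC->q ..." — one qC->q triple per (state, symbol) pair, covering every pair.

states=3 start=0 accept={1} delta: 0a->1 0b->0 1a->0 1b->2 2a->0 2b->0

State merging on the prefix tree: take the shortest (then alphabetical) example prefix whose next move is undefined and point that move at state 0, else 1, else 2, ...; a target is out if some Accept/Reject pair would then sit in one state with the same input left (inseparable). If every existing state is out, open a new one.
a: 0a undefined. 0a->0: no, a/aa meet in 0. Open state 1: 0a->1.
b: 0b undefined. 0b->0: ok.
aa: 1a undefined. 1a->0: ok.
ab: 1b undefined. 1b->0: no, a/aba meet in 1. 1b->1: no, a/abb meet in 1. Open state 2: 1b->2.
aba: 2a undefined. 2a->0: ok.
abb: 2b undefined. 2b->0: ok.
All examples now run through 3 states with every (state, symbol) defined. Accept strings end in {1}, Reject strings end in {0,2}; accept={1}.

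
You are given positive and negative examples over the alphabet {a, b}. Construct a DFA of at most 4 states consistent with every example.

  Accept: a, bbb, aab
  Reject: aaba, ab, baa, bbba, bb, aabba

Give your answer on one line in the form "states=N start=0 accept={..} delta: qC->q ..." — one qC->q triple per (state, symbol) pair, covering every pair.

states=4 start=0 accept={1,3} delta: 0a->1 0b->1 1a->2 1b->0 2a->0 2b->3 3a->0 3b->1

Grow the machine one transition at a time. Run the examples from 0; the earliest place one falls off (shortest prefix, ties alphabetical) gets sent to the lowest-numbered state that keeps every Accept/Reject pair distinguishable — a pair clashes when both reach the same state with identical unread suffix — and to a fresh state only if none does.
a: 0a undefined. 0a->0: no, aab/ab meet in 0 with "b" left. Open state 1: 0a->1.
b: 0b undefined. 0b->0: no, a/bbba meet in 1. 0b->1: ok.
aa: 1a undefined. 1a->0: no, a/baa meet in 1. 1a->1: no, a/baa meet in 1. Open state 2: 1a->2.
ab: 1b undefined. 1b->0: ok.
aab: 2b undefined. 2b->0: no, a/aaba meet in 1. 2b->1: no, a/aabba meet in 1. 2b->2: no, aab/bbba meet in 2. Open state 3: 2b->3.
baa: 2a undefined. 2a->0: ok.
aaba: 3a undefined. 3a->0: ok.
aabb: 3b undefined. 3b->0: no, a/aabba meet in 1. 3b->1: ok.
All examples now run through 4 states with every (state, symbol) defined. Accept strings end in {1,3}, Reject strings end in {0,2}; accept={1,3}.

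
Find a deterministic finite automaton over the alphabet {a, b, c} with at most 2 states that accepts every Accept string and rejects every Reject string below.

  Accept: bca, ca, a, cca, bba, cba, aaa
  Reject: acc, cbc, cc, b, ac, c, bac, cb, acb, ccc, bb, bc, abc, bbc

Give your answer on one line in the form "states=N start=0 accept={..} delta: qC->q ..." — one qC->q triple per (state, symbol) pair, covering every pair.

Fold the examples into a partial DFA from state 0: repeatedly fix the first undefined (state, symbol) met by the shortest-then-alphabetical prefix, trying targets in increasing order and rejecting any under which an Accept and a Reject string meet in one state with the same remainder; add a state when all current targets are rejected. Accepting states are where Accept strings end.
a: 0a undefined. 0a->0: ok.
b: 0b undefined. 0b->0: no, a/b meet in 0. Open state 1: 0b->1.
c: 0c undefined. 0c->0: no, ca/acc meet in 0. 0c->1: ok.
ba: 1a undefined. 1a->0: ok.
bb: 1b undefined. 1b->0: no, ca/cb meet in 0. 1b->1: ok.
bc: 1c undefined. 1c->0: no, bca/acc meet in 0. 1c->1: ok.
All examples now run through 2 states with every (state, symbol) defined. Accept strings end in {0}, Reject strings end in {1}; accept={0}.

states=2 start=0 accept={0} delta: 0a->0 0b->1 0c->1 1a->0 1b->1 1c->1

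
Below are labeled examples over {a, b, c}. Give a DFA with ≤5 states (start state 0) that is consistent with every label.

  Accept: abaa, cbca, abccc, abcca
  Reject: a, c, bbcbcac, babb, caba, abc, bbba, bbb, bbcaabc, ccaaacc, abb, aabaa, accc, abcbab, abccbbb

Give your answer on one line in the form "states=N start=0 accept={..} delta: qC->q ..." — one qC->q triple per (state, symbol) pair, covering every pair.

states=5 start=0 accept={2} delta: 0a->1 0b->0 0c->1 1a->0 1b->2 1c->0 2a->2 2b->0 2c->3 3a->2 3b->1 3c->4 4a->2 4b->0 4c->2

Grow the machine one transition at a time. Run the examples from 0; the earliest place one falls off (shortest prefix, ties alphabetical) gets sent to the lowest-numbered state that keeps every Accept/Reject pair distinguishable — a pair clashes when both reach the same state with identical unread suffix — and to a fresh state only if none does.
a: 0a undefined. 0a->0: no, abaa/aabaa meet in 0 with "baa" left. Open state 1: 0a->1.
b: 0b undefined. 0b->0: ok.
c: 0c undefined. 0c->0: no, cbca/a meet in 1. 0c->1: ok.
aa: 1a undefined. 1a->0: ok.
ab: 1b undefined. 1b->0: no, abaa/babb meet in 0. 1b->1: no, abaa/a meet in 1. Open state 2: 1b->2.
ac: 1c undefined. 1c->0: ok.
aba: 2a undefined. 2a->0: no, abaa/a meet in 1. 2a->1: no, abaa/bbb meet in 0. 2a->2: ok.
abb: 2b undefined. 2b->0: ok.
abc: 2c undefined. 2c->0: no, abaa/abcbab meet in 2. 2c->1: no, cbca/babb meet in 0. 2c->2: no, abaa/bbcbcac meet in 2. Open state 3: 2c->3.
abcb: 3b undefined. 3b->0: no, abaa/abcbab meet in 2. 3b->1: ok.
abcc: 3c undefined. 3c->0: no, abccc/a meet in 1. 3c->1: no, abccc/babb meet in 0. 3c->2: no, abccc/abc meet in 3. 3c->3: no, abccc/abc meet in 3. Open state 4: 3c->4.
cbca: 3a undefined. 3a->0: no, cbca/babb meet in 0. 3a->1: no, cbca/a meet in 1. 3a->2: ok.
abcca: 4a undefined. 4a->0: no, abcca/babb meet in 0. 4a->1: no, abcca/a meet in 1. 4a->2: ok.
abccb: 4b undefined. 4b->0: ok.
abccc: 4c undefined. 4c->0: no, abccc/babb meet in 0. 4c->1: no, abccc/a meet in 1. 4c->2: ok.
All examples now run through 5 states with every (state, symbol) defined. Accept strings end in {2}, Reject strings end in {0,1,3}; accept={2}.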